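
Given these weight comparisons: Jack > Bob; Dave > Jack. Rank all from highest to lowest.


Constraints: Jack > Bob; Dave > Jack
Method: at each step, the next-highest is the one remaining person who never appears on the smaller side of a constraint between remaining people.
  Step 1: remaining {Dave, Bob, Jack}; on the smaller side: {Bob, Jack} → Dave is next (Dave > Jack).
  Step 2: remaining {Bob, Jack}; on the smaller side: {Bob} → Jack is next (Jack > Bob).
  Step 3: only Bob remains → lowest.
Final ranking (highest to lowest):

Dave > Jack > Bob


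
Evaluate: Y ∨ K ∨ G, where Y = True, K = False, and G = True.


Y = True, K = False, G = True
Step 1: Y ∨ K = True OR False = True
Step 2: True ∨ G = True OR True = True
OR is true when at least one operand is true.

True


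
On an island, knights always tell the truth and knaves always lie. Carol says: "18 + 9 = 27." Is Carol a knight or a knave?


Statement: "18 + 9 = 27."
Actual: 18 + 9 = 27
Claimed: 27
Statement is TRUE → Carol tells the truth → Knight

Knight


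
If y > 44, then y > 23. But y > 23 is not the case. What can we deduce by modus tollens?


Modus tollens: P → Q, ¬Q ⊢ ¬P
P: y > 44
Q: y > 23
We have P → Q and Q is false.
By modus tollens, P must be false.

It is not the case that y > 44


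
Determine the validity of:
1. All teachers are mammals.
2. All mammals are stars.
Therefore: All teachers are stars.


Premise 1: All teachers are mammals.
Premise 2: All mammals are stars.
Conclusion: All teachers are stars.
Barbara syllogism (AAA-1): All A are B, All B are C → All A are C.
Middle term (mammals) distributed in premise 2.

Valid


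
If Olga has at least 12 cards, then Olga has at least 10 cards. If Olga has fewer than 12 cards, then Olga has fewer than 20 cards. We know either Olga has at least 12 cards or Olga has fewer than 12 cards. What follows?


Constructive dilemma: (P → Q) ∧ (R → S), P ∨ R ⊢ Q ∨ S
Premise 1: Olga has at least 12 cards → Olga has at least 10 cards
Premise 2: Olga has fewer than 12 cards → Olga has fewer than 20 cards
Premise 3: Olga has at least 12 cards ∨ Olga has fewer than 12 cards
Case 1: Assuming Olga has at least 12 cards, then by Premise 1, Olga has at least 10 cards.
Case 2: Assuming Olga has fewer than 12 cards, then by Premise 2, Olga has fewer than 20 cards.
Since one of Olga has at least 12 cards or Olga has fewer than 12 cards must hold, we get Olga has at least 10 cards or Olga has fewer than 20 cards.

Olga has at least 10 cards or Olga has fewer than 20 cards.


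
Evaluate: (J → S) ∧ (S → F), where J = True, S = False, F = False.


J = True, S = False, F = False
Step 1: J → S is false only when J=True and S=False. Result: False
Step 2: S → F is false only when S=True and F=False. Result: True
Step 3: False ∧ True = False

False


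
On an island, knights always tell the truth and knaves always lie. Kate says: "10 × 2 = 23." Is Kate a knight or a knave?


Statement: "10 × 2 = 23."
Actual: 10 × 2 = 20
Claimed: 23
Statement is FALSE → Kate lies → Knave

Knave


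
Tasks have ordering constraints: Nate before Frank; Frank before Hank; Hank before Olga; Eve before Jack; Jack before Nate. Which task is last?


Constraints: Nate before Frank; Frank before Hank; Hank before Olga; Eve before Jack; Jack before Nate
The last task can have nothing scheduled after it, so it must never appear on the left of a 'before'.
Tasks appearing before some other task: Nate, Frank, Hank, Eve, Jack.
The only task not in that list is Olga → it is last.

Olga


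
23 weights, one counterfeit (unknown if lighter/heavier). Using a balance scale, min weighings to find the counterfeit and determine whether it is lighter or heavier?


Let n = 23. 46 possibilities (n weights × lighter/heavier); each weighing has 3 outcomes.
Bound for k weighings: say the first weighing puts j weights on each pan. If it tips, the 2j weighed weights remain suspects (each with a known direction) and k-1 weighings give 3^(k-1) outcomes; 3^(k-1) is odd, so 2j ≤ 3^(k-1) - 1. If it balances, the n - 2j unweighed weights remain with direction unknown: 2(n - 2j) ≤ 3^(k-1) - 1 by the same parity argument. Adding, n ≤ (3^(k-1) - 1) + (3^(k-1) - 1)/2 = (3^k - 3)/2, and the classical three-group strategy achieves this (3 weights in 2 weighings, 12 in 3, 39 in 4, 120 in 5).
So we need the smallest k with (3^k - 3)/2 ≥ 23.
k = 3: (3^3 - 3)/2 = 12 < 23 ✗
k = 4: (3^4 - 3)/2 = 39 ≥ 23 ✓

4


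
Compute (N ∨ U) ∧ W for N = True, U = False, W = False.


N = True, U = False, W = False
Step 1: N ∨ U = True OR False = True
Step 2: True ∧ W = True AND False = False
OR is true when at least one operand is true; AND requires both.

False


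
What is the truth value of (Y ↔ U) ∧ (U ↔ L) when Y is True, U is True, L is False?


Y = True, U = True, L = False
Step 1: Y ↔ U is true when Y and U have the same value. Result: True
Step 2: U ↔ L is true when U and L have the same value. Result: False
Step 3: True ∧ False = False

False


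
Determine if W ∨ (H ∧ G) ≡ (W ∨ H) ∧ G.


Expression 1: W ∨ (H ∧ G)
Expression 2: (W ∨ H) ∧ G
Truth table (W H G | Expr1 Expr2):
  T T T |   T     T
  T T F |   T     F   ← differ
  T F T |   T     T
  T F F |   T     F   ← differ
  F T T |   T     T
  F T F |   F     F
  F F T |   F     F
  F F F |   F     F
Counterexample: W=T, H=T, G=F gives Expr1 = T but Expr2 = F, so the expressions are NOT logically equivalent.

No


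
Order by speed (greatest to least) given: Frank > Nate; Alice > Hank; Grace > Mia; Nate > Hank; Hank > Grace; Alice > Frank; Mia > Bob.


Constraints: Frank > Nate; Alice > Hank; Grace > Mia; Nate > Hank; Hank > Grace; Alice > Frank; Mia > Bob
Method: at each step, the next-highest is the one remaining person who never appears on the smaller side of a constraint between remaining people.
  Step 1: remaining {Alice, Mia, Nate, Bob, Hank, Grace, Frank}; on the smaller side: {Mia, Nate, Bob, Hank, Grace, Frank} → Alice is next (Alice > Hank; Alice > Frank).
  Step 2: remaining {Mia, Nate, Bob, Hank, Grace, Frank}; on the smaller side: {Mia, Nate, Bob, Hank, Grace} → Frank is next (Frank > Nate).
  Step 3: remaining {Mia, Nate, Bob, Hank, Grace}; on the smaller side: {Mia, Bob, Hank, Grace} → Nate is next (Nate > Hank).
  Step 4: remaining {Mia, Bob, Hank, Grace}; on the smaller side: {Mia, Bob, Grace} → Hank is next (Hank > Grace).
  Step 5: remaining {Mia, Bob, Grace}; on the smaller side: {Mia, Bob} → Grace is next (Grace > Mia).
  Step 6: remaining {Mia, Bob}; on the smaller side: {Bob} → Mia is next (Mia > Bob).
  Step 7: only Bob remains → lowest.
Final ranking (highest to lowest):

Alice > Frank > Nate > Hank > Grace > Mia > Bob


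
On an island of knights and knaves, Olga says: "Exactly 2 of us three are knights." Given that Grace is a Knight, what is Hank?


Olga claims exactly 2 knights among Olga, Grace, Hank.
Given: Grace is a Knight.

Case 1: Olga is a Knight (tells truth)
  Then exactly 2 of the three are knights.
  Counting Olga, Grace: 2 knight(s) so far. Need 0 more → Hank = Knave.
Case 2: Olga is a Knave (lies)
  Then the count is NOT 2.
  If Hank = Knight, count = 2 = 2 → claim would be true, contradicts lie.
  If Hank = Knave, count = 1 ≠ 2 → lie confirmed ✓

Hank is a Knave.

Knave


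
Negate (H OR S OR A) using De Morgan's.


De Morgan's law: ¬(P ∨ Q ∨ R) ≡ ¬P ∧ ¬Q ∧ ¬R
¬(H ∨ S ∨ A) = ¬H ∧ ¬S ∧ ¬A

¬H ∧ ¬S ∧ ¬A


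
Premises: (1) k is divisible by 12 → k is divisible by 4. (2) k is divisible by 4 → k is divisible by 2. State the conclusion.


Hypothetical syllogism: P → Q, Q → R ⊢ P → R
Premise 1: k is divisible by 12 → k is divisible by 4
Premise 2: k is divisible by 4 → k is divisible by 2
Chain the implications: the middle term (k is divisible by 4) links the two.
Conclusion: If k is divisible by 12, then k is divisible by 2.

If k is divisible by 12, then k is divisible by 2.


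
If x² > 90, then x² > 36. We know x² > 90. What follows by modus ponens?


Modus ponens: P → Q, P ⊢ Q
P: x² > 90
Q: x² > 36
We have P → Q and P is true.
By modus ponens, Q must be true.

x² > 36


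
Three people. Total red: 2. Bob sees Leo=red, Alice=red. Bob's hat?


Total red = 2, seen red = 2
Own red = 2 - 2 = 0
Bob's hat is blue.

blue


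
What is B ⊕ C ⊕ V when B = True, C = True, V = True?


B = True, C = True, V = True
Step 1: B ⊕ C = True XOR True = False
Step 2: False ⊕ V = False XOR True = True
XOR is true when an odd number of operands are true.

True


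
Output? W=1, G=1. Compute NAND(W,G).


W AND G = 1
NOT(1) = 0

0


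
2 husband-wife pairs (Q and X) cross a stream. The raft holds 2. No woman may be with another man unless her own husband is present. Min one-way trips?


Label couples Q and X.
1. WQ+WX → (far: WQ,WX; near: HQ,HX)
2. WQ ←   (far: WX; near: HQ,HX,WQ)
3. HQ+HX → (far: HQ,HX,WX; near: WQ)
4. HQ ←   (far: HX,WX; near: HQ,WQ)  — HQ returns, since WQ is alone on near bank
5. HQ+WQ → (far: all four; near: empty)
Every state respects the constraint.
Minimum trips = 5

5


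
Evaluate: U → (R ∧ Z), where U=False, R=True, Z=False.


U = False, R = True, Z = False
Expression: U → (R ∧ Z)
Step 1: R ∧ Z = True AND False = False
Step 2: U → (False) = False → False = True

True


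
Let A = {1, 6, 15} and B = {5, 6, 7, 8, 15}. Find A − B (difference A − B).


A = {1, 6, 15}
B = {5, 6, 7, 8, 15}
Operation: difference A − B
In A but not B: 1

{1}


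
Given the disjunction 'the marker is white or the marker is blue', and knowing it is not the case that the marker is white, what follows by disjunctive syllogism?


Disjunctive syllogism: P ∨ Q, ¬P ⊢ Q
Disjunction: the marker is white ∨ the marker is blue
We know it is not the case that the marker is white.
By disjunctive syllogism, the other disjunct must be true.

The marker is blue


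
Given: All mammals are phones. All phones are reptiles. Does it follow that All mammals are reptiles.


Premise 1: All mammals are phones.
Premise 2: All phones are reptiles.
Conclusion: All mammals are reptiles.
Barbara syllogism (AAA-1): All A are B, All B are C → All A are C.
Middle term (phones) distributed in premise 2.

Valid


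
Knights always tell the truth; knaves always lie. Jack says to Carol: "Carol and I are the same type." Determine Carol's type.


Jack says: "Carol and I are the same type."
Case 1: Jack is a Knight (truth-teller)
  Statement is true → they ARE the same → Carol is also a Knight
Case 2: Jack is a Knave (liar)
  Statement is false → they are NOT the same → Carol is a Knight
In both cases, Carol is a Knight.

Knight


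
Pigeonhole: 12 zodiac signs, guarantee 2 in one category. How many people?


Pigeonhole: to guarantee k in one of n categories, need (k-1)×n + 1.
k = 2, n = 12
Minimum = (2-1) × 12 + 1 = 1 × 12 + 1

13


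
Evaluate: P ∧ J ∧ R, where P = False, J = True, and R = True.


P = False, J = True, R = True
Step 1: P ∧ J = False AND True = False
Step 2: (False) ∧ R = (False) AND True = False
AND is true only when ALL operands are true.

False


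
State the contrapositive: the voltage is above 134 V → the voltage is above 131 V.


Original: If the voltage is above 134 V, then the voltage is above 131 V
Contrapositive: If ¬Q, then ¬P
Negate Q: not (the voltage is above 131 V)
Negate P: not (the voltage is above 134 V)

If not (the voltage is above 131 V), then not (the voltage is above 134 V).


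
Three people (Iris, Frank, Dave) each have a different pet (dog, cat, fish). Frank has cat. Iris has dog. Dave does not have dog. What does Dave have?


From clues:
  Frank → cat
  Iris → dog
By elimination, Dave gets the remaining.

fish


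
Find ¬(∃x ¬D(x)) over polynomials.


Original: ∃x ¬D(x)
Rule: ¬∀→∃, ¬∃→∀, negate predicate.
Negation: ∀x D(x)

∀x D(x)


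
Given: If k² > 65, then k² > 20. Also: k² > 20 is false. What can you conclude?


Modus tollens: P → Q, ¬Q ⊢ ¬P
P: k² > 65
Q: k² > 20
We have P → Q and Q is false.
By modus tollens, P must be false.

It is not the case that k² > 65


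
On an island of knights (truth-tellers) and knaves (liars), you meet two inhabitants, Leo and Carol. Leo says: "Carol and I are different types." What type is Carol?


Leo says: "Carol and I are different types."
Case 1: Leo is a Knight (truth-teller)
  Statement is true → they ARE different → Carol is a Knave
Case 2: Leo is a Knave (liar)
  Statement is false → they are NOT different → Carol is a Knave
In both cases, Carol is a Knave.

Knave


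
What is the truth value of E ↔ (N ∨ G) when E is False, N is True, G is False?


E = False, N = True, G = False
Step 1: N ∨ G = True OR False = True
Step 2: E ↔ (True): true when both sides have same truth value.
Result: False ↔ True = False

False


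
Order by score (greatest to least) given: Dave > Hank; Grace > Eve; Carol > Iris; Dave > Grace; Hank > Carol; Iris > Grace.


Constraints: Dave > Hank; Grace > Eve; Carol > Iris; Dave > Grace; Hank > Carol; Iris > Grace
Method: at each step, the next-highest is the one remaining person who never appears on the smaller side of a constraint between remaining people.
  Step 1: remaining {Iris, Eve, Carol, Grace, Dave, Hank}; on the smaller side: {Iris, Eve, Carol, Grace, Hank} → Dave is next (Dave > Hank; Dave > Grace).
  Step 2: remaining {Iris, Eve, Carol, Grace, Hank}; on the smaller side: {Iris, Eve, Carol, Grace} → Hank is next (Hank > Carol).
  Step 3: remaining {Iris, Eve, Carol, Grace}; on the smaller side: {Iris, Eve, Grace} → Carol is next (Carol > Iris).
  Step 4: remaining {Iris, Eve, Grace}; on the smaller side: {Eve, Grace} → Iris is next (Iris > Grace).
  Step 5: remaining {Eve, Grace}; on the smaller side: {Eve} → Grace is next (Grace > Eve).
  Step 6: only Eve remains → lowest.
Final ranking (highest to lowest):

Dave > Hank > Carol > Iris > Grace > Eve


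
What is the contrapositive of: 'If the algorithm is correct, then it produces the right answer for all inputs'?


Original: If the algorithm is correct, then it produces the right answer for all inputs
Contrapositive: If ¬Q, then ¬P
Negate Q: not (it produces the right answer for all inputs)
Negate P: not (the algorithm is correct)

If not (it produces the right answer for all inputs), then not (the algorithm is correct).


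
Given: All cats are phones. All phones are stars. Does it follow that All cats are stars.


Premise 1: All cats are phones.
Premise 2: All phones are stars.
Conclusion: All cats are stars.
Barbara syllogism (AAA-1): All A are B, All B are C → All A are C.
Middle term (phones) distributed in premise 2.

Valid


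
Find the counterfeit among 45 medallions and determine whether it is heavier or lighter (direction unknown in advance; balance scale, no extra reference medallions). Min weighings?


Let n = 45. 90 possibilities (n medallions × lighter/heavier); each weighing has 3 outcomes.
Bound for k weighings: say the first weighing puts j medallions on each pan. If it tips, the 2j weighed medallions remain suspects (each with a known direction) and k-1 weighings give 3^(k-1) outcomes; 3^(k-1) is odd, so 2j ≤ 3^(k-1) - 1. If it balances, the n - 2j unweighed medallions remain with direction unknown: 2(n - 2j) ≤ 3^(k-1) - 1 by the same parity argument. Adding, n ≤ (3^(k-1) - 1) + (3^(k-1) - 1)/2 = (3^k - 3)/2, and the classical three-group strategy achieves this (3 medallions in 2 weighings, 12 in 3, 39 in 4, 120 in 5).
So we need the smallest k with (3^k - 3)/2 ≥ 45.
k = 4: (3^4 - 3)/2 = 39 < 45 ✗
k = 5: (3^5 - 3)/2 = 120 ≥ 45 ✓

5


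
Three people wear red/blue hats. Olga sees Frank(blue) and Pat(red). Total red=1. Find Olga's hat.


Total red = 1, seen red = 1
Own red = 1 - 1 = 0
Olga's hat is blue.

blue


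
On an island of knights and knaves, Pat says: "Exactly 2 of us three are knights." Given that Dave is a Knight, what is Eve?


Pat claims exactly 2 knights among Pat, Dave, Eve.
Given: Dave is a Knight.

Case 1: Pat is a Knight (tells truth)
  Then exactly 2 of the three are knights.
  Counting Pat, Dave: 2 knight(s) so far. Need 0 more → Eve = Knave.
Case 2: Pat is a Knave (lies)
  Then the count is NOT 2.
  If Eve = Knight, count = 2 = 2 → claim would be true, contradicts lie.
  If Eve = Knave, count = 1 ≠ 2 → lie confirmed ✓

Eve is a Knave.

Knave


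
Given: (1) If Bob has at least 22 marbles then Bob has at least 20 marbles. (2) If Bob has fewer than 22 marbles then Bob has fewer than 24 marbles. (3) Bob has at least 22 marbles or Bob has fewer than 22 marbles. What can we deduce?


Constructive dilemma: (P → Q) ∧ (R → S), P ∨ R ⊢ Q ∨ S
Premise 1: Bob has at least 22 marbles → Bob has at least 20 marbles
Premise 2: Bob has fewer than 22 marbles → Bob has fewer than 24 marbles
Premise 3: Bob has at least 22 marbles ∨ Bob has fewer than 22 marbles
Case 1: Assuming Bob has at least 22 marbles, then by Premise 1, Bob has at least 20 marbles.
Case 2: Assuming Bob has fewer than 22 marbles, then by Premise 2, Bob has fewer than 24 marbles.
Since one of Bob has at least 22 marbles or Bob has fewer than 22 marbles must hold, we get Bob has at least 20 marbles or Bob has fewer than 24 marbles.

Bob has at least 20 marbles or Bob has fewer than 24 marbles.


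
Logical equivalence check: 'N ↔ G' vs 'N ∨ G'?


Expression 1: N ↔ G
Expression 2: N ∨ G
Truth table (N G | Expr1 Expr2):
  T T |   T     T
  T F |   F     T   ← differ
  F T |   F     T   ← differ
  F F |   T     F   ← differ
Counterexample: N=T, G=F gives Expr1 = F but Expr2 = T, so the expressions are NOT logically equivalent.

No


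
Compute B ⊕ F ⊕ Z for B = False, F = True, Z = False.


B = False, F = True, Z = False
Step 1: B ⊕ F = False XOR True = True
Step 2: True ⊕ Z = True XOR False = True
XOR is true when an odd number of operands are true.

True


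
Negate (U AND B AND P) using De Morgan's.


De Morgan's law: ¬(P ∧ Q ∧ R) ≡ ¬P ∨ ¬Q ∨ ¬R
¬(U ∧ B ∧ P) = ¬U ∨ ¬B ∨ ¬P

¬U ∨ ¬B ∨ ¬P


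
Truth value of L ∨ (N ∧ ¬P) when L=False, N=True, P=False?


L = False, N = True, P = False
Expression: L ∨ (N ∧ ¬P)
Step 1: ¬P = NOT False = True
Step 2: N ∧ ¬P = True AND True = True
Step 3: L ∨ (True) = False OR True = True

True


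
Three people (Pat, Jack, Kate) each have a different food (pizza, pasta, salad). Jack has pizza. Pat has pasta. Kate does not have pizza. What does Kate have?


From clues:
  Jack → pizza
  Pat → pasta
By elimination, Kate gets the remaining.

salad


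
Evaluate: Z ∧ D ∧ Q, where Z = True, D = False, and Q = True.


Z = True, D = False, Q = True
Step 1: Z ∧ D = True AND False = False
Step 2: (False) ∧ Q = (False) AND True = False
AND is true only when ALL operands are true.

False


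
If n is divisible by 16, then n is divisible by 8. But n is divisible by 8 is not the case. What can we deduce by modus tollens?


Modus tollens: P → Q, ¬Q ⊢ ¬P
P: n is divisible by 16
Q: n is divisible by 8
We have P → Q and Q is false.
By modus tollens, P must be false.

It is not the case that n is divisible by 16


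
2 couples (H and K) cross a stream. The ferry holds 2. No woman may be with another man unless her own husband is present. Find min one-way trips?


Label couples H and K.
1. WH+WK → (far: WH,WK; near: HH,HK)
2. WH ←   (far: WK; near: HH,HK,WH)
3. HH+HK → (far: HH,HK,WK; near: WH)
4. HH ←   (far: HK,WK; near: HH,WH)  — HH returns, since WH is alone on near bank
5. HH+WH → (far: all four; near: empty)
Every state respects the constraint.
Minimum trips = 5

5


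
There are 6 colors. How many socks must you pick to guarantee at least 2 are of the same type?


Pigeonhole: to guarantee k in one of n categories, need (k-1)×n + 1.
k = 2, n = 6
Minimum = (2-1) × 6 + 1 = 1 × 6 + 1

7


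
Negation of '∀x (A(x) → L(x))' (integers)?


Original: ∀x (A(x) → L(x))
Rule: ¬∀→∃, ¬∃→∀, negate predicate.
Negation: ∃x (A(x) ∧ ¬L(x))

∃x (A(x) ∧ ¬L(x))


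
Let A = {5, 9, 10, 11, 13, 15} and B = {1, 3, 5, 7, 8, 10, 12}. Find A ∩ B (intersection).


A = {5, 9, 10, 11, 13, 15}
B = {1, 3, 5, 7, 8, 10, 12}
Operation: intersection
Elements in both: 5, 10

{5, 10}


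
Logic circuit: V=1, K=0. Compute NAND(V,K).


V AND K = 0
NOT(0) = 1

1


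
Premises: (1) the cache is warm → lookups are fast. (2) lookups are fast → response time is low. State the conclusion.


Hypothetical syllogism: P → Q, Q → R ⊢ P → R
Premise 1: the cache is warm → lookups are fast
Premise 2: lookups are fast → response time is low
Chain the implications: the middle term (lookups are fast) links the two.
Conclusion: If the cache is warm, then response time is low.

If the cache is warm, then response time is low.


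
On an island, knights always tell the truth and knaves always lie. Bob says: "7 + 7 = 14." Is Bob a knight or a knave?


Statement: "7 + 7 = 14."
Actual: 7 + 7 = 14
Claimed: 14
Statement is TRUE → Bob tells the truth → Knight

Knight


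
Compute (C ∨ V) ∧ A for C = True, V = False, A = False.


C = True, V = False, A = False
Step 1: C ∨ V = True OR False = True
Step 2: True ∧ A = True AND False = False
OR is true when at least one operand is true; AND requires both.

False


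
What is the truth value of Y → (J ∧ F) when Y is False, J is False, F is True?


Y = False, J = False, F = True
Step 1: J ∧ F = False AND True = False
Step 2: Y → (False): false only when Y=True and consequent=False.
Result: True

True


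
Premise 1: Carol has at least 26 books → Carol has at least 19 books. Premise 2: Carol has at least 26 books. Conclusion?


Modus ponens: P → Q, P ⊢ Q
P: Carol has at least 26 books
Q: Carol has at least 19 books
We have P → Q and P is true.
By modus ponens, Q must be true.

Carol has at least 19 books


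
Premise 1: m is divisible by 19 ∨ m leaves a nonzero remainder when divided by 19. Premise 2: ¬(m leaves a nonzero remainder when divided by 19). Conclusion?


Disjunctive syllogism: P ∨ Q, ¬P ⊢ Q
Disjunction: m is divisible by 19 ∨ m leaves a nonzero remainder when divided by 19
We know it is not the case that m leaves a nonzero remainder when divided by 19.
By disjunctive syllogism, the other disjunct must be true.

m is divisible by 19


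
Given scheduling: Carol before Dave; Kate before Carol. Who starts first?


Constraints: Carol before Dave; Kate before Carol
The first task can have nothing scheduled before it, so it must never appear on the right of a 'before'.
Tasks appearing after some 'before': Dave, Carol.
The only task not in that list is Kate → it is first.

Kate


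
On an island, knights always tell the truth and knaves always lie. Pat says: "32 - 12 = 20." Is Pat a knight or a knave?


Statement: "32 - 12 = 20."
Actual: 32 - 12 = 20
Claimed: 20
Statement is TRUE → Pat tells the truth → Knight

Knight


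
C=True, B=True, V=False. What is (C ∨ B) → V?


C = True, B = True, V = False
Expression: (C ∨ B) → V
Step 1: C ∨ B = True OR True = True
Step 2: (True) → V = True → False (false only if antecedent True and consequent False) = False

False


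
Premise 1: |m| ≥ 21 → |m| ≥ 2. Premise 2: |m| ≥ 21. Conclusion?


Modus ponens: P → Q, P ⊢ Q
P: |m| ≥ 21
Q: |m| ≥ 2
We have P → Q and P is true.
By modus ponens, Q must be true.

|m| ≥ 2


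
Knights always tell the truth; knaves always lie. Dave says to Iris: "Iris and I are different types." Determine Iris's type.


Dave says: "Iris and I are different types."
Case 1: Dave is a Knight (truth-teller)
  Statement is true → they ARE different → Iris is a Knave
Case 2: Dave is a Knave (liar)
  Statement is false → they are NOT different → Iris is a Knave
In both cases, Iris is a Knave.

Knave


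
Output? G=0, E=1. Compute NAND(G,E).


G AND E = 0
NOT(0) = 1

1


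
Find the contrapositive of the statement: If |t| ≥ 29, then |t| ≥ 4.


Original: If |t| ≥ 29, then |t| ≥ 4
Contrapositive: If ¬Q, then ¬P
Negate Q: not (|t| ≥ 4)
Negate P: not (|t| ≥ 29)

If not (|t| ≥ 4), then not (|t| ≥ 29).


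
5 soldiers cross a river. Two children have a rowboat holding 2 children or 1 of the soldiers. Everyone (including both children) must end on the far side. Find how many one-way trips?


Per crossing of one of the soldiers: children→, one←, one of the soldiers→, one← = 4 trips
5 × 4 = 20, + 1 final children→ = 21
Minimum trips = 21

21


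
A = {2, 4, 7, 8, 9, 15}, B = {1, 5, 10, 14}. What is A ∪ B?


A = {2, 4, 7, 8, 9, 15}
B = {1, 5, 10, 14}
Operation: union
All elements combined: 1, 2, 4, 5, 7, 8, 9, 10, 14, 15

{1, 2, 4, 5, 7, 8, 9, 10, 14, 15}


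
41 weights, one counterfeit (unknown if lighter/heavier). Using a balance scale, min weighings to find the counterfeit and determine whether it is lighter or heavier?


Let n = 41. 82 possibilities (n weights × lighter/heavier); each weighing has 3 outcomes.
Bound for k weighings: say the first weighing puts j weights on each pan. If it tips, the 2j weighed weights remain suspects (each with a known direction) and k-1 weighings give 3^(k-1) outcomes; 3^(k-1) is odd, so 2j ≤ 3^(k-1) - 1. If it balances, the n - 2j unweighed weights remain with direction unknown: 2(n - 2j) ≤ 3^(k-1) - 1 by the same parity argument. Adding, n ≤ (3^(k-1) - 1) + (3^(k-1) - 1)/2 = (3^k - 3)/2, and the classical three-group strategy achieves this (3 weights in 2 weighings, 12 in 3, 39 in 4, 120 in 5).
So we need the smallest k with (3^k - 3)/2 ≥ 41.
k = 4: (3^4 - 3)/2 = 39 < 41 ✗
k = 5: (3^5 - 3)/2 = 120 ≥ 41 ✓

5


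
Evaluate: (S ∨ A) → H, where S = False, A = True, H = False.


S = False, A = True, H = False
Step 1: S ∨ A = False OR True = True
Step 2: (True) → H: false only when antecedent=True and H=False.
Result: False

False


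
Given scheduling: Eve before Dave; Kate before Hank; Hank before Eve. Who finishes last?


Constraints: Eve before Dave; Kate before Hank; Hank before Eve
The last task can have nothing scheduled after it, so it must never appear on the left of a 'before'.
Tasks appearing before some other task: Eve, Kate, Hank.
The only task not in that list is Dave → it is last.

Dave


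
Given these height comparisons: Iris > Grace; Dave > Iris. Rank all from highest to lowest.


Constraints: Iris > Grace; Dave > Iris
Method: at each step, the next-highest is the one remaining person who never appears on the smaller side of a constraint between remaining people.
  Step 1: remaining {Dave, Iris, Grace}; on the smaller side: {Iris, Grace} → Dave is next (Dave > Iris).
  Step 2: remaining {Iris, Grace}; on the smaller side: {Grace} → Iris is next (Iris > Grace).
  Step 3: only Grace remains → lowest.
Final ranking (highest to lowest):

Dave > Iris > Grace


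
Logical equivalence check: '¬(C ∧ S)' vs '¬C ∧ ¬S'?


Expression 1: ¬(C ∧ S)
Expression 2: ¬C ∧ ¬S
Truth table (C S | Expr1 Expr2):
  T T |   F     F
  T F |   T     F   ← differ
  F T |   T     F   ← differ
  F F |   T     T
Counterexample: C=T, S=F gives Expr1 = T but Expr2 = F, so the expressions are NOT logically equivalent.

No


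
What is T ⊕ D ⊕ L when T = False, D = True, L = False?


T = False, D = True, L = False
Step 1: T ⊕ D = False XOR True = True
Step 2: True ⊕ L = True XOR False = True
XOR is true when an odd number of operands are true.

True


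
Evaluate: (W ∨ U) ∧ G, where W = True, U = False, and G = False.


W = True, U = False, G = False
Step 1: W ∨ U = True OR False = True
Step 2: True ∧ G = True AND False = False
OR is true when at least one operand is true; AND requires both.

False


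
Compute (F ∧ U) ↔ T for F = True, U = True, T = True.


F = True, U = True, T = True
Step 1: F ∧ U = True AND True = True
Step 2: (True) ↔ T: true when both sides have same truth value.
Result: True ↔ True = True

True


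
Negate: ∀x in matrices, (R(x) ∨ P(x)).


Original: ∀x (R(x) ∨ P(x))
Rule: ¬∀→∃, ¬∃→∀, negate predicate.
Negation: ∃x (¬R(x) ∧ ¬P(x))

∃x (¬R(x) ∧ ¬P(x))


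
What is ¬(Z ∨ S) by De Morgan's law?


De Morgan's law: ¬(P ∨ Q) ≡ ¬P ∧ ¬Q
¬(Z ∨ S) = ¬Z ∧ ¬S

¬Z ∧ ¬S


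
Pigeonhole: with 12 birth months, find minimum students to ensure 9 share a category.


Pigeonhole: to guarantee k in one of n categories, need (k-1)×n + 1.
k = 9, n = 12
Minimum = (9-1) × 12 + 1 = 8 × 12 + 1

97


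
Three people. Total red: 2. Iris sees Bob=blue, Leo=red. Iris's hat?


Total red = 2, seen red = 1
Own red = 2 - 1 = 1
Iris's hat is red.

red


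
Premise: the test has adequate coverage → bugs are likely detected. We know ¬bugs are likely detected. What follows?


Modus tollens: P → Q, ¬Q ⊢ ¬P
P: the test has adequate coverage
Q: bugs are likely detected
We have P → Q and Q is false.
By modus tollens, P must be false.

It is not the case that the test has adequate coverage


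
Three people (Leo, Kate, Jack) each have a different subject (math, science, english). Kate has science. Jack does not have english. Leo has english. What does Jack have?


From clues:
  Kate → science
  Leo → english
By elimination, Jack gets the remaining.

math


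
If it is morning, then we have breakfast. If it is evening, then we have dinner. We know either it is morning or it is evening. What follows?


Constructive dilemma: (P → Q) ∧ (R → S), P ∨ R ⊢ Q ∨ S
Premise 1: it is morning → we have breakfast
Premise 2: it is evening → we have dinner
Premise 3: it is morning ∨ it is evening
Case 1: Assuming it is morning, then by Premise 1, we have breakfast.
Case 2: Assuming it is evening, then by Premise 2, we have dinner.
Since one of it is morning or it is evening must hold, we get we have breakfast or we have dinner.

We have breakfast or we have dinner.


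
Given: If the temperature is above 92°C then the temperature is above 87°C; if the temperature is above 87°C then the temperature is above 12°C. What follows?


Hypothetical syllogism: P → Q, Q → R ⊢ P → R
Premise 1: the temperature is above 92°C → the temperature is above 87°C
Premise 2: the temperature is above 87°C → the temperature is above 12°C
Chain the implications: the middle term (the temperature is above 87°C) links the two.
Conclusion: If the temperature is above 92°C, then the temperature is above 12°C.

If the temperature is above 92°C, then the temperature is above 12°C.


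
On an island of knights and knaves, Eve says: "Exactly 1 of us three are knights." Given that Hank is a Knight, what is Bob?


Eve claims exactly 1 knights among Eve, Hank, Bob.
Given: Hank is a Knight.

Case 1: Eve is a Knight (tells truth)
  Then exactly 1 of the three are knights.
  Counting Eve, Hank: 2 knight(s) so far. Need -1 more → impossible.
Case 2: Eve is a Knave (lies)
  Then the count is NOT 1.
  If Bob = Knave, count = 1 = 1 → claim would be true, contradicts lie.
  If Bob = Knight, count = 2 ≠ 1 → lie confirmed ✓

Bob is a Knight.

Knight


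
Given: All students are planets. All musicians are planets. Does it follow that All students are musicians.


Premise 1: All students are planets.
Premise 2: All musicians are planets.
Conclusion: All students are musicians.
Fallacy: undistributed middle. planets is predicate in both.
Counterexample: students and musicians could be disjoint subsets of planets.

Invalid


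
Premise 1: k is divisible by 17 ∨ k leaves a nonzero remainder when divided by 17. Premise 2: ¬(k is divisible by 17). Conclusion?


Disjunctive syllogism: P ∨ Q, ¬P ⊢ Q
Disjunction: k is divisible by 17 ∨ k leaves a nonzero remainder when divided by 17
We know it is not the case that k is divisible by 17.
By disjunctive syllogism, the other disjunct must be true.

k leaves a nonzero remainder when divided by 17


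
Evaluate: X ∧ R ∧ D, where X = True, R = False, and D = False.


X = True, R = False, D = False
Step 1: X ∧ R = True AND False = False
Step 2: (False) ∧ D = (False) AND False = False
AND is true only when ALL operands are true.

False


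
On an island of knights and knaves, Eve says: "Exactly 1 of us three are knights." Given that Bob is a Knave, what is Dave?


Eve claims exactly 1 knights among Eve, Bob, Dave.
Given: Bob is a Knave.

Case 1: Eve is a Knight (tells truth)
  Then exactly 1 of the three are knights.
  Counting Eve, Bob: 1 knight(s) so far. Need 0 more → Dave = Knave.
Case 2: Eve is a Knave (lies)
  Then the count is NOT 1.
  If Dave = Knight, count = 1 = 1 → claim would be true, contradicts lie.
  If Dave = Knave, count = 0 ≠ 1 → lie confirmed ✓

Dave is a Knave.

Knave


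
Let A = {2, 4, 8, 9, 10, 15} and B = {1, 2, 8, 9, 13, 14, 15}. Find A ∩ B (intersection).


A = {2, 4, 8, 9, 10, 15}
B = {1, 2, 8, 9, 13, 14, 15}
Operation: intersection
Elements in both: 2, 8, 9, 15

{2, 8, 9, 15}


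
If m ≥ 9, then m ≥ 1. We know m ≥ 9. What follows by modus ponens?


Modus ponens: P → Q, P ⊢ Q
P: m ≥ 9
Q: m ≥ 1
We have P → Q and P is true.
By modus ponens, Q must be true.

m ≥ 1


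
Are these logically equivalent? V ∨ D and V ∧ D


Expression 1: V ∨ D
Expression 2: V ∧ D
Truth table (V D | Expr1 Expr2):
  T T |   T     T
  T F |   T     F   ← differ
  F T |   T     F   ← differ
  F F |   F     F
Counterexample: V=T, D=F gives Expr1 = T but Expr2 = F, so the expressions are NOT logically equivalent.

No


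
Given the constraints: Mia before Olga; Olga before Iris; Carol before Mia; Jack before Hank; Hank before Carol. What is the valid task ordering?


Constraints: Mia before Olga; Olga before Iris; Carol before Mia; Jack before Hank; Hank before Carol
Method: repeatedly schedule the remaining task that has no remaining task required before it.
  Step 1: remaining {Mia, Hank, Jack, Olga, Iris, Carol}; every task except Jack still has a predecessor pending → schedule Jack.
  Step 2: remaining {Mia, Hank, Olga, Iris, Carol}; every task except Hank still has a predecessor pending → schedule Hank.
  Step 3: remaining {Mia, Olga, Iris, Carol}; every task except Carol still has a predecessor pending → schedule Carol.
  Step 4: remaining {Mia, Olga, Iris}; every task except Mia still has a predecessor pending → schedule Mia.
  Step 5: remaining {Olga, Iris}; every task except Olga still has a predecessor pending → schedule Olga.
  Step 6: only Iris remains → schedule Iris.
Resulting order:

Jack → Hank → Carol → Mia → Olga → Iris


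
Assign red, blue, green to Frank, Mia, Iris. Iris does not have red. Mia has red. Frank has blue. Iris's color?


From clues:
  Frank → blue
  Mia → red
By elimination, Iris gets the remaining.

green


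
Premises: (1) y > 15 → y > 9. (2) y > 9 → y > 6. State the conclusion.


Hypothetical syllogism: P → Q, Q → R ⊢ P → R
Premise 1: y > 15 → y > 9
Premise 2: y > 9 → y > 6
Chain the implications: the middle term (y > 9) links the two.
Conclusion: If y > 15, then y > 6.

If y > 15, then y > 6.


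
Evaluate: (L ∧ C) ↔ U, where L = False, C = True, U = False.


L = False, C = True, U = False
Step 1: L ∧ C = False AND True = False
Step 2: (False) ↔ U: true when both sides have same truth value.
Result: False ↔ False = True

True


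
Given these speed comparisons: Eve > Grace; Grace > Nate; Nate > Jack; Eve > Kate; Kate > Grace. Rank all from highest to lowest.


Constraints: Eve > Grace; Grace > Nate; Nate > Jack; Eve > Kate; Kate > Grace
Method: at each step, the next-highest is the one remaining person who never appears on the smaller side of a constraint between remaining people.
  Step 1: remaining {Grace, Jack, Kate, Nate, Eve}; on the smaller side: {Grace, Jack, Kate, Nate} → Eve is next (Eve > Grace; Eve > Kate).
  Step 2: remaining {Grace, Jack, Kate, Nate}; on the smaller side: {Grace, Jack, Nate} → Kate is next (Kate > Grace).
  Step 3: remaining {Grace, Jack, Nate}; on the smaller side: {Jack, Nate} → Grace is next (Grace > Nate).
  Step 4: remaining {Jack, Nate}; on the smaller side: {Jack} → Nate is next (Nate > Jack).
  Step 5: only Jack remains → lowest.
Final ranking (highest to lowest):

Eve > Kate > Grace > Nate > Jack


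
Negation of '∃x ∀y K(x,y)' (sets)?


Original: ∃x ∀y K(x,y)
Rule: ¬∀→∃, ¬∃→∀, negate predicate.
Negation: ∀x ∃y ¬K(x,y)

∀x ∃y ¬K(x,y)


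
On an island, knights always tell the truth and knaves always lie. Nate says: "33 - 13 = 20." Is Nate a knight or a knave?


Statement: "33 - 13 = 20."
Actual: 33 - 13 = 20
Claimed: 20
Statement is TRUE → Nate tells the truth → Knight

Knight


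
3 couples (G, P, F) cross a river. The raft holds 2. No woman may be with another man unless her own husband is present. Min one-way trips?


Label couples G, P, F (H = husband, W = wife).
Counting alone: 6 people, the raft carries 2 and someone must bring it back, so each round trip nets at most +1 on the far side until the last crossing → at least 9 trips. The jealousy constraint makes 9 impossible; the shortest valid schedule has 11:
1. WG+WP →  (far: WG,WP; near: HG,HP,HF,WF)
2. WG ←       (far: WP; near: HG,HP,HF,WG,WF)
3. WG+WF →  (far: WG,WP,WF; near: HG,HP,HF)
4. WG ←       (far: WP,WF; near: HG,HP,HF,WG)
5. HP+HF →  (far: HP,WP,HF,WF; near: HG,WG)
6. HP+WP ←  (far: HF,WF; near: HG,WG,HP,WP)
7. HG+HP →  (far: HG,HP,HF,WF; near: WG,WP)
8. WF ←       (far: HG,HP,HF; near: WG,WP,WF)
9. WG+WP →  (far: HG,WG,HP,WP,HF; near: WF)
10. HF ←      (far: HG,WG,HP,WP; near: HF,WF)
11. HF+WF → (far: all six; near: empty)
In every state each wife is either with her husband or with no other man.
Minimum trips = 11

11


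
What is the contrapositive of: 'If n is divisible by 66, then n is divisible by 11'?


Original: If n is divisible by 66, then n is divisible by 11
Contrapositive: If ¬Q, then ¬P
Negate Q: not (n is divisible by 11)
Negate P: not (n is divisible by 66)

If not (n is divisible by 11), then not (n is divisible by 66).


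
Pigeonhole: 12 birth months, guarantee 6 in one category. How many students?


Pigeonhole: to guarantee k in one of n categories, need (k-1)×n + 1.
k = 6, n = 12
Minimum = (6-1) × 12 + 1 = 5 × 12 + 1

61


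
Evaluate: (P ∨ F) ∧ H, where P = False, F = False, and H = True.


P = False, F = False, H = True
Step 1: P ∨ F = False OR False = False
Step 2: False ∧ H = False AND True = False
OR is true when at least one operand is true; AND requires both.

False


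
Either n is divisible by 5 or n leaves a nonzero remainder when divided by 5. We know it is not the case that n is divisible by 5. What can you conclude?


Disjunctive syllogism: P ∨ Q, ¬P ⊢ Q
Disjunction: n is divisible by 5 ∨ n leaves a nonzero remainder when divided by 5
We know it is not the case that n is divisible by 5.
By disjunctive syllogism, the other disjunct must be true.

n leaves a nonzero remainder when divided by 5


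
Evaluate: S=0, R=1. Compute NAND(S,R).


S AND R = 0
NOT(0) = 1

1


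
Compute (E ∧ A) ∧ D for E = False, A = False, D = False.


E = False, A = False, D = False
Step 1: E ∧ A = False AND False = False
Step 2: False ∧ D = False AND False = False
AND is true only when ALL operands are true.

False


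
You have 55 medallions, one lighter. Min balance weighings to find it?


Each weighing has 3 outcomes (left heavy / balance / right heavy), so k weighings distinguish at most 3^k cases; splitting into three near-equal groups achieves this.
Need 3^k ≥ 55: 3^3 = 27 < 55 ≤ 3^4 = 81
k = ⌈log₃(55)⌉ = 4

4
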